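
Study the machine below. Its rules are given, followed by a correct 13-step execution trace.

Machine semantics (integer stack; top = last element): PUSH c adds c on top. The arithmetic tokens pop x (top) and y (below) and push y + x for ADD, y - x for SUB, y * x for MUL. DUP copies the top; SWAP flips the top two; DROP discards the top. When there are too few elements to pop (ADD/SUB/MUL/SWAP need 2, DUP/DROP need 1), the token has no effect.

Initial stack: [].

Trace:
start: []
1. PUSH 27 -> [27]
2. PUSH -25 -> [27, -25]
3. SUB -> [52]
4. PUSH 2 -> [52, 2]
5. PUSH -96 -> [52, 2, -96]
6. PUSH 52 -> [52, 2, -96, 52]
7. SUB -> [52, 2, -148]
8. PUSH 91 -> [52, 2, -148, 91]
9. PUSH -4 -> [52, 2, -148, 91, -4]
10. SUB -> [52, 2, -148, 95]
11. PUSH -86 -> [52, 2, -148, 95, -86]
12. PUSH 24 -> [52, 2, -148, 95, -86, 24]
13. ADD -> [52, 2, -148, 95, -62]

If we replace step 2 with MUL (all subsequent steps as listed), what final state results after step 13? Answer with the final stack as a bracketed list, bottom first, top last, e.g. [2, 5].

[27, 2, -148, 95, -62]

(re-executing from step 2 with the substitution; state before step 2: [27])
2. MUL -> [27]
3. SUB -> [27]
4. PUSH 2 -> [27, 2]
5. PUSH -96 -> [27, 2, -96]
6. PUSH 52 -> [27, 2, -96, 52]
7. SUB -> [27, 2, -148]
8. PUSH 91 -> [27, 2, -148, 91]
9. PUSH -4 -> [27, 2, -148, 91, -4]
10. SUB -> [27, 2, -148, 95]
11. PUSH -86 -> [27, 2, -148, 95, -86]
12. PUSH 24 -> [27, 2, -148, 95, -86, 24]
13. ADD -> [27, 2, -148, 95, -62]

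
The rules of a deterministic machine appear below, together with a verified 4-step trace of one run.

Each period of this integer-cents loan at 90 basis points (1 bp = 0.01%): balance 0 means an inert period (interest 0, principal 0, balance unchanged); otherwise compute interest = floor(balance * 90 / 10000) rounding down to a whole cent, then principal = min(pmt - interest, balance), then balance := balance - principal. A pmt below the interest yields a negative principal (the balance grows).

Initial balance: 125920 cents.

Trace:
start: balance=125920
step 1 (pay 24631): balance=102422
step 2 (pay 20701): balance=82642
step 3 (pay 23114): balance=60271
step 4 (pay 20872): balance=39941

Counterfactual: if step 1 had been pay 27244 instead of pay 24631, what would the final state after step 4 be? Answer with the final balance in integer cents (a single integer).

37258

(re-executing from step 1 with the substitution; state before step 1: balance=125920)
step 1 (pay 27244): balance=99809
step 2 (pay 20701): balance=80006
step 3 (pay 23114): balance=57612
step 4 (pay 20872): balance=37258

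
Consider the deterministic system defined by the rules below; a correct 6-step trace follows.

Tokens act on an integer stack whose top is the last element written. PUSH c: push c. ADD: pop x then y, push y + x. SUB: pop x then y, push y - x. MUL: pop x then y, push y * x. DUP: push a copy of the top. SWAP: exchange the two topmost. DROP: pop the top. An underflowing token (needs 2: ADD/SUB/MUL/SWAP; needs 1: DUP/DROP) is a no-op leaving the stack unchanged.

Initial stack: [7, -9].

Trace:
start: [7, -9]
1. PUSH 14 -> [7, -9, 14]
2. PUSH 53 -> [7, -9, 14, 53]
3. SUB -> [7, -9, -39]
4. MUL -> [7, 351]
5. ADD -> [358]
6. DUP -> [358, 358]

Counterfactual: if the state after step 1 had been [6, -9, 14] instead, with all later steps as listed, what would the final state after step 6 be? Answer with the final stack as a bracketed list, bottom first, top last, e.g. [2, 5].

state after step 1 := [6, -9, 14]
2. PUSH 53 -> [6, -9, 14, 53]
3. SUB -> [6, -9, -39]
4. MUL -> [6, 351]
5. ADD -> [357]
6. DUP -> [357, 357]

[357, 357]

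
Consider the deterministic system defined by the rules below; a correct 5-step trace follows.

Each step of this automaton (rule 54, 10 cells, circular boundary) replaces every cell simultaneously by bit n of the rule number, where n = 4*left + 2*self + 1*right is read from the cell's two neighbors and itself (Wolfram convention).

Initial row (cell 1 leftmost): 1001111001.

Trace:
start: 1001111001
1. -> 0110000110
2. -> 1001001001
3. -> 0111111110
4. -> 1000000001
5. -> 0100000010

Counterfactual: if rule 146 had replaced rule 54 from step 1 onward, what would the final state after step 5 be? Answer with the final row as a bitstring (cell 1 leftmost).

0001001000

(re-executing steps 1..5 under rule 146; state before step 1: 1001111001)
1. -> 0110110110
2. -> 1000000001
3. -> 0100000010
4. -> 1010000101
5. -> 0001001000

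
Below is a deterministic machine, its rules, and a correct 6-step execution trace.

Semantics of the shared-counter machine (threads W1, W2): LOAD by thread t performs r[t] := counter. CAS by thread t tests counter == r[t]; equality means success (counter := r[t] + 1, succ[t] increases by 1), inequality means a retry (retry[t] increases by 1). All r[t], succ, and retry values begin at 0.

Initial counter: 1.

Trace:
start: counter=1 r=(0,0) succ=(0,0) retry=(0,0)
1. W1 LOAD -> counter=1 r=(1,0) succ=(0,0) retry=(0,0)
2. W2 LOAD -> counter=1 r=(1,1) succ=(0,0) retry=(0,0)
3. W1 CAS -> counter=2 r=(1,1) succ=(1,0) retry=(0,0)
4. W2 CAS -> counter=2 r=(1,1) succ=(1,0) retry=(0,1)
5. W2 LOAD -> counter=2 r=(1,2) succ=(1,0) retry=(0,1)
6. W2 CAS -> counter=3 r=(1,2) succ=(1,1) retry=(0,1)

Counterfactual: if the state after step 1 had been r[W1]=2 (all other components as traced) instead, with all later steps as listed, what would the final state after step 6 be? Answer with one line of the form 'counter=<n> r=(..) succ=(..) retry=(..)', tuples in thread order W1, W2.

state after step 1 := counter=1 r=(2,0) succ=(0,0) retry=(0,0)
2. W2 LOAD -> counter=1 r=(2,1) succ=(0,0) retry=(0,0)
3. W1 CAS -> counter=1 r=(2,1) succ=(0,0) retry=(1,0)
4. W2 CAS -> counter=2 r=(2,1) succ=(0,1) retry=(1,0)
5. W2 LOAD -> counter=2 r=(2,2) succ=(0,1) retry=(1,0)
6. W2 CAS -> counter=3 r=(2,2) succ=(0,2) retry=(1,0)

counter=3 r=(2,2) succ=(0,2) retry=(1,0)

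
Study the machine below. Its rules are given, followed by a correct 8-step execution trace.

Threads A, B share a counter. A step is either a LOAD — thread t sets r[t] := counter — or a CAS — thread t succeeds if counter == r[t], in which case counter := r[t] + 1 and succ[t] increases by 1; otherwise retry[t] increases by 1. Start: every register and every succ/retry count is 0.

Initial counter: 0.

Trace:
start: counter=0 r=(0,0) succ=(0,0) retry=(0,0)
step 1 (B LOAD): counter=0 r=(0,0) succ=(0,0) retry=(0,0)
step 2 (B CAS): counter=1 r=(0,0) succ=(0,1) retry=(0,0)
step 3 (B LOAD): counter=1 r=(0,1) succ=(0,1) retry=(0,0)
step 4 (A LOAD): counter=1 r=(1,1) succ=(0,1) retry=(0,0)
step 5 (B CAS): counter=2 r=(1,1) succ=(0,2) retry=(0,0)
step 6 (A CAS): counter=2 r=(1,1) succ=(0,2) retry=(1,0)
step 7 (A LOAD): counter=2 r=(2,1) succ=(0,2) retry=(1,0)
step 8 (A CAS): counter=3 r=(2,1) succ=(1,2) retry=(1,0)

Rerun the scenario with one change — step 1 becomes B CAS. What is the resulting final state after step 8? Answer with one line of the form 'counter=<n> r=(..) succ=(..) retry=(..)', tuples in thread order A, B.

(re-executing from step 1 with the substitution; state before step 1: counter=0 r=(0,0) succ=(0,0) retry=(0,0))
step 1 (B CAS): counter=1 r=(0,0) succ=(0,1) retry=(0,0)
step 2 (B CAS): counter=1 r=(0,0) succ=(0,1) retry=(0,1)
step 3 (B LOAD): counter=1 r=(0,1) succ=(0,1) retry=(0,1)
step 4 (A LOAD): counter=1 r=(1,1) succ=(0,1) retry=(0,1)
step 5 (B CAS): counter=2 r=(1,1) succ=(0,2) retry=(0,1)
step 6 (A CAS): counter=2 r=(1,1) succ=(0,2) retry=(1,1)
step 7 (A LOAD): counter=2 r=(2,1) succ=(0,2) retry=(1,1)
step 8 (A CAS): counter=3 r=(2,1) succ=(1,2) retry=(1,1)

counter=3 r=(2,1) succ=(1,2) retry=(1,1)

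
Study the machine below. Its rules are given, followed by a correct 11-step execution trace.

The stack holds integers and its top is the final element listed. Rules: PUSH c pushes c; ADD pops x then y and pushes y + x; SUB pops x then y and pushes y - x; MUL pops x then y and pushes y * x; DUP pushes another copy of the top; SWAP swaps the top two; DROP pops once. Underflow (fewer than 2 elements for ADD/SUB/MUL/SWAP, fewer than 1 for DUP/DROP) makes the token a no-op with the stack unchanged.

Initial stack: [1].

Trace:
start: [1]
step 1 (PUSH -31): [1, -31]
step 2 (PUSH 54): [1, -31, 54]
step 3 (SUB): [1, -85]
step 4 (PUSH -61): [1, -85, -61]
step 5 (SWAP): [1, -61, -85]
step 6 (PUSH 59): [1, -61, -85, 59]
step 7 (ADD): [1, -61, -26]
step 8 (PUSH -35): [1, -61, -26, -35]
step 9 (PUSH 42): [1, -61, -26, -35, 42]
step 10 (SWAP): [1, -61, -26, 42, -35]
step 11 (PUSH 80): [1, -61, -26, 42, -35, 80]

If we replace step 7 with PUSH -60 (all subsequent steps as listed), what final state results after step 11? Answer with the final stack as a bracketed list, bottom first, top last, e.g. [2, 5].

[1, -61, -85, 59, -60, 42, -35, 80]

(re-executing from step 7 with the substitution; state before step 7: [1, -61, -85, 59])
step 7 (PUSH -60): [1, -61, -85, 59, -60]
step 8 (PUSH -35): [1, -61, -85, 59, -60, -35]
step 9 (PUSH 42): [1, -61, -85, 59, -60, -35, 42]
step 10 (SWAP): [1, -61, -85, 59, -60, 42, -35]
step 11 (PUSH 80): [1, -61, -85, 59, -60, 42, -35, 80]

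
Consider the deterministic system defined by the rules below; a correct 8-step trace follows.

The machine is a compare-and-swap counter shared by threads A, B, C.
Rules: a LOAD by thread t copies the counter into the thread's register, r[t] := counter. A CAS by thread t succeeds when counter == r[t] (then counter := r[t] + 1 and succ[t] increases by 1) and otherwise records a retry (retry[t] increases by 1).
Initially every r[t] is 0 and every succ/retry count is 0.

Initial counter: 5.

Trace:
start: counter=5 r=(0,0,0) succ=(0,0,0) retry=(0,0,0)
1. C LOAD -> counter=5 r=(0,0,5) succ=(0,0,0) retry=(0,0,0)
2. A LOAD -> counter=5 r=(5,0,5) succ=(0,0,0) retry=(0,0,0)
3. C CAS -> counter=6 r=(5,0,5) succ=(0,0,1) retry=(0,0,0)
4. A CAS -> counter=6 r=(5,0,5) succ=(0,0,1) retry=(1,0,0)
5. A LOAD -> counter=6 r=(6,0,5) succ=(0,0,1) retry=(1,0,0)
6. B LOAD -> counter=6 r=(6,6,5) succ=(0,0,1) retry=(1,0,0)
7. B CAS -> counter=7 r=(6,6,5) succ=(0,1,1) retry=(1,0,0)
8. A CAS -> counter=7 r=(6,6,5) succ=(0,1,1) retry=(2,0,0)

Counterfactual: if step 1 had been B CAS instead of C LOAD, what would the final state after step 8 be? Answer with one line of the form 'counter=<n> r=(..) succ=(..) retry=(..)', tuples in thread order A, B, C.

(re-executing from step 1 with the substitution; state before step 1: counter=5 r=(0,0,0) succ=(0,0,0) retry=(0,0,0))
1. B CAS -> counter=5 r=(0,0,0) succ=(0,0,0) retry=(0,1,0)
2. A LOAD -> counter=5 r=(5,0,0) succ=(0,0,0) retry=(0,1,0)
3. C CAS -> counter=5 r=(5,0,0) succ=(0,0,0) retry=(0,1,1)
4. A CAS -> counter=6 r=(5,0,0) succ=(1,0,0) retry=(0,1,1)
5. A LOAD -> counter=6 r=(6,0,0) succ=(1,0,0) retry=(0,1,1)
6. B LOAD -> counter=6 r=(6,6,0) succ=(1,0,0) retry=(0,1,1)
7. B CAS -> counter=7 r=(6,6,0) succ=(1,1,0) retry=(0,1,1)
8. A CAS -> counter=7 r=(6,6,0) succ=(1,1,0) retry=(1,1,1)

counter=7 r=(6,6,0) succ=(1,1,0) retry=(1,1,1)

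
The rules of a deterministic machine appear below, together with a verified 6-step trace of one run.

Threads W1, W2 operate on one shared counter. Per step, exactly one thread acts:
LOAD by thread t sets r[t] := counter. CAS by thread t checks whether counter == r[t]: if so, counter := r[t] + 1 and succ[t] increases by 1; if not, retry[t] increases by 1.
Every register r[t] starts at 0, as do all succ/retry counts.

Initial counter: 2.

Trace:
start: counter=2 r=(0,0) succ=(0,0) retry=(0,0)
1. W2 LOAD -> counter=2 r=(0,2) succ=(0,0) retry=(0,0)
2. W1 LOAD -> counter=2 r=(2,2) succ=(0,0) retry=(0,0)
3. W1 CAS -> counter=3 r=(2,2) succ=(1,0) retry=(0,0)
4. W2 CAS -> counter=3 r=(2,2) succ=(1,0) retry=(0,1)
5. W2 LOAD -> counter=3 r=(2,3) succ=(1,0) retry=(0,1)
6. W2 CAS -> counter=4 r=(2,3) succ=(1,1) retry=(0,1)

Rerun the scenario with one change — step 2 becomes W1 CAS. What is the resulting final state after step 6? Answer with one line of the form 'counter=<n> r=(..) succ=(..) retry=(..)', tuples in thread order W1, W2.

counter=4 r=(0,3) succ=(0,2) retry=(2,0)

(re-executing from step 2 with the substitution; state before step 2: counter=2 r=(0,2) succ=(0,0) retry=(0,0))
2. W1 CAS -> counter=2 r=(0,2) succ=(0,0) retry=(1,0)
3. W1 CAS -> counter=2 r=(0,2) succ=(0,0) retry=(2,0)
4. W2 CAS -> counter=3 r=(0,2) succ=(0,1) retry=(2,0)
5. W2 LOAD -> counter=3 r=(0,3) succ=(0,1) retry=(2,0)
6. W2 CAS -> counter=4 r=(0,3) succ=(0,2) retry=(2,0)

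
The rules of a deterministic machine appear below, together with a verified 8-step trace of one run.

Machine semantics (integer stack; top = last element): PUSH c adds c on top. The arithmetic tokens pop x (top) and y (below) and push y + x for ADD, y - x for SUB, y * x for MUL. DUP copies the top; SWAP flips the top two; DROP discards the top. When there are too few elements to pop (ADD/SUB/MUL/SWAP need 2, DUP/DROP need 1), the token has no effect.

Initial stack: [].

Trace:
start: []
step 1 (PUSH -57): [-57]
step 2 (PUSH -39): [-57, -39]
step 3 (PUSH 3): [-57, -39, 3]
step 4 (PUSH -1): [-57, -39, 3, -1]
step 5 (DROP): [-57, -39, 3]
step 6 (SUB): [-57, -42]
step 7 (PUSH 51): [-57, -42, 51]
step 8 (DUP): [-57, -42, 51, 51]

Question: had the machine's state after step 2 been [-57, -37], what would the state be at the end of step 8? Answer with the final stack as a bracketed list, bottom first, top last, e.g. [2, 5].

state after step 2 := [-57, -37]
step 3 (PUSH 3): [-57, -37, 3]
step 4 (PUSH -1): [-57, -37, 3, -1]
step 5 (DROP): [-57, -37, 3]
step 6 (SUB): [-57, -40]
step 7 (PUSH 51): [-57, -40, 51]
step 8 (DUP): [-57, -40, 51, 51]

[-57, -40, 51, 51]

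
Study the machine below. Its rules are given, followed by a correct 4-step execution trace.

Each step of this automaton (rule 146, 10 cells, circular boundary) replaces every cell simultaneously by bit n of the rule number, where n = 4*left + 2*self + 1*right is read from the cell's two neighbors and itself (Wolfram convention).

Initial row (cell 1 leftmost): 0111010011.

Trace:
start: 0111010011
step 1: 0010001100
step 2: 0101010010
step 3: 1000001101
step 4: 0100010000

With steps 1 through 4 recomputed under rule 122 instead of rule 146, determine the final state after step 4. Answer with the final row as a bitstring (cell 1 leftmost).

1110011111

(re-executing steps 1..4 under rule 122; state before step 1: 0111010011)
step 1: 1101101111
step 2: 0111111000
step 3: 1100001100
step 4: 1110011111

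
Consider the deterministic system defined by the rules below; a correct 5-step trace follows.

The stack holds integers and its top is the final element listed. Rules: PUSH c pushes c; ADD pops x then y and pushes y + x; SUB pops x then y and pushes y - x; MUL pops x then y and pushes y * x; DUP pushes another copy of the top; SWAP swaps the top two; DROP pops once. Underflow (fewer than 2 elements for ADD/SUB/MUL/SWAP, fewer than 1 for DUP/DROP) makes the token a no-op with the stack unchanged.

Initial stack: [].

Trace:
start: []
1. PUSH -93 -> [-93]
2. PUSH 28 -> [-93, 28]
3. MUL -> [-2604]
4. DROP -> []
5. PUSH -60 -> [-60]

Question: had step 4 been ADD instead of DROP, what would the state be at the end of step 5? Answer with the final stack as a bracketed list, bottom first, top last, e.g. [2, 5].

(re-executing from step 4 with the substitution; state before step 4: [-2604])
4. ADD -> [-2604]
5. PUSH -60 -> [-2604, -60]

[-2604, -60]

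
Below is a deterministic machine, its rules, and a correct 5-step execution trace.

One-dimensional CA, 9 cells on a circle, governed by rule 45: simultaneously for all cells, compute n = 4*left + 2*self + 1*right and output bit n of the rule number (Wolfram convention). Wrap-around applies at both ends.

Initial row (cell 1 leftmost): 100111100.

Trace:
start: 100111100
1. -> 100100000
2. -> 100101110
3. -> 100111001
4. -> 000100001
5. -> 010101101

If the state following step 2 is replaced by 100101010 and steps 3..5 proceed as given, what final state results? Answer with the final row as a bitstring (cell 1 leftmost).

state after step 2 := 100101010
3. -> 100111111
4. -> 000100000
5. -> 110101111

110101111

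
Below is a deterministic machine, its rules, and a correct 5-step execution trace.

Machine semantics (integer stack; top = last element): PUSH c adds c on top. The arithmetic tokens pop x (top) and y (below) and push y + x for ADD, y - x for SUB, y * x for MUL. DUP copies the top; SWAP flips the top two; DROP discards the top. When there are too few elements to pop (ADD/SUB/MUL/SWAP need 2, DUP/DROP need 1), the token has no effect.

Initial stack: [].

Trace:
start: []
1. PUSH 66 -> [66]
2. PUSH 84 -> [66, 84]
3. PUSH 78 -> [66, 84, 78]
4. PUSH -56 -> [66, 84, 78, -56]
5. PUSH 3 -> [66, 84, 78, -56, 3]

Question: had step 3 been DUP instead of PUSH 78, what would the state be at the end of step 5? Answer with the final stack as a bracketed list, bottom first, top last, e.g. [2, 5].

(re-executing from step 3 with the substitution; state before step 3: [66, 84])
3. DUP -> [66, 84, 84]
4. PUSH -56 -> [66, 84, 84, -56]
5. PUSH 3 -> [66, 84, 84, -56, 3]

[66, 84, 84, -56, 3]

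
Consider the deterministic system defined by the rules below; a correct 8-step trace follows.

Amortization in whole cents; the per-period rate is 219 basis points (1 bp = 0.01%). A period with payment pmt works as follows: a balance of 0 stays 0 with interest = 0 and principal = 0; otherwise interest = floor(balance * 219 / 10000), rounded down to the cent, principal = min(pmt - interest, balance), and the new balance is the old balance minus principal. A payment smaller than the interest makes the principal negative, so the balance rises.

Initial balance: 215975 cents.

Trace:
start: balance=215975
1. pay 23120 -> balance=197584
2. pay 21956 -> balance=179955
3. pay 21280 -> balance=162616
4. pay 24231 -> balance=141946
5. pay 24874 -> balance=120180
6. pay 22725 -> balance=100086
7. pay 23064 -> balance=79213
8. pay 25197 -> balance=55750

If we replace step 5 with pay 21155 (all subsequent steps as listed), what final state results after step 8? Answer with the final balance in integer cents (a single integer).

59720

(re-executing from step 5 with the substitution; state before step 5: balance=141946)
5. pay 21155 -> balance=123899
6. pay 22725 -> balance=103887
7. pay 23064 -> balance=83098
8. pay 25197 -> balance=59720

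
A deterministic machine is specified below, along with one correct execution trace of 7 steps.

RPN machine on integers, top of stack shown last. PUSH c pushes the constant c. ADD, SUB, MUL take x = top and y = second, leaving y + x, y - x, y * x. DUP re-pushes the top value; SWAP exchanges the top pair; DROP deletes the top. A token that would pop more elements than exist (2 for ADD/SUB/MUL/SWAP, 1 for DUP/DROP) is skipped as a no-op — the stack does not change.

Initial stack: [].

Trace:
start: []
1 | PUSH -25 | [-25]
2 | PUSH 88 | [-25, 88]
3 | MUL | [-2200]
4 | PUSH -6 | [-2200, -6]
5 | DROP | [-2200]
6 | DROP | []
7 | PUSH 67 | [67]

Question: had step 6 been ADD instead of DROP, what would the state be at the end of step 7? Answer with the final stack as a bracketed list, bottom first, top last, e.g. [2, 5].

(re-executing from step 6 with the substitution; state before step 6: [-2200])
6 | ADD | [-2200]
7 | PUSH 67 | [-2200, 67]

[-2200, 67]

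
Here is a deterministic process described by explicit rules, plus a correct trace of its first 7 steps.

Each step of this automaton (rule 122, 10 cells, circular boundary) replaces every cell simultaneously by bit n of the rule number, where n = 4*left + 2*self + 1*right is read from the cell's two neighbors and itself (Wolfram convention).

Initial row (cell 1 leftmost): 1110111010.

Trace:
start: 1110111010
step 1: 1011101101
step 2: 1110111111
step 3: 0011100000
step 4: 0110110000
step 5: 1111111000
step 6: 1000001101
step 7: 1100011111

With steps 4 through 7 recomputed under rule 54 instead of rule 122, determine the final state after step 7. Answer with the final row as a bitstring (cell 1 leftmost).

(re-executing steps 4..7 under rule 54; state before step 4: 0011100000)
step 4: 0100010000
step 5: 1110111000
step 6: 0001000101
step 7: 1011101111

1011101111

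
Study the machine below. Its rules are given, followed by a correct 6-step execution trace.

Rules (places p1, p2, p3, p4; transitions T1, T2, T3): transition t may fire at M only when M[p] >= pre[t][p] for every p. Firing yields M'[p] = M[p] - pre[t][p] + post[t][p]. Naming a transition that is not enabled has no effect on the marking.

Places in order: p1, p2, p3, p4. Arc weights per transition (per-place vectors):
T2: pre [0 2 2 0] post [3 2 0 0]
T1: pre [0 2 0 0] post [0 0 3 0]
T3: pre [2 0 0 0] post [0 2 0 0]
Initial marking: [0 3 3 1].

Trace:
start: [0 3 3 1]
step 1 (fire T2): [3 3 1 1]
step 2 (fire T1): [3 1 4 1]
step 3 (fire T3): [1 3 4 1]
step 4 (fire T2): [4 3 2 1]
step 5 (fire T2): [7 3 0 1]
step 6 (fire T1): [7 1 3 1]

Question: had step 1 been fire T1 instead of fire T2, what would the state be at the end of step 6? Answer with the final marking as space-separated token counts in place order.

(re-executing from step 1 with the substitution; state before step 1: [0 3 3 1])
step 1 (fire T1): [0 1 6 1]
step 2 (fire T1): [0 1 6 1]
step 3 (fire T3): [0 1 6 1]
step 4 (fire T2): [0 1 6 1]
step 5 (fire T2): [0 1 6 1]
step 6 (fire T1): [0 1 6 1]

0 1 6 1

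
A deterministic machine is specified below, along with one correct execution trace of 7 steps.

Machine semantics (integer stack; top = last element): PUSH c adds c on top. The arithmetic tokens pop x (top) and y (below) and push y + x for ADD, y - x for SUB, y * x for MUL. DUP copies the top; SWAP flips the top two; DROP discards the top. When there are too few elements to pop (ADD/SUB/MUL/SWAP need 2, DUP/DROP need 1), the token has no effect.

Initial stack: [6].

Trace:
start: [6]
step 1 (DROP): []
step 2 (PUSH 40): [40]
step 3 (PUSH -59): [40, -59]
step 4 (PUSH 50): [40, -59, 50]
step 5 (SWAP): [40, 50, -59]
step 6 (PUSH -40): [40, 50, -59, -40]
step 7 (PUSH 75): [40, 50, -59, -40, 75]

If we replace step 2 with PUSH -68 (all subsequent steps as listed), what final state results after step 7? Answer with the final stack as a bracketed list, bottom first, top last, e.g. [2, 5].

(re-executing from step 2 with the substitution; state before step 2: [])
step 2 (PUSH -68): [-68]
step 3 (PUSH -59): [-68, -59]
step 4 (PUSH 50): [-68, -59, 50]
step 5 (SWAP): [-68, 50, -59]
step 6 (PUSH -40): [-68, 50, -59, -40]
step 7 (PUSH 75): [-68, 50, -59, -40, 75]

[-68, 50, -59, -40, 75]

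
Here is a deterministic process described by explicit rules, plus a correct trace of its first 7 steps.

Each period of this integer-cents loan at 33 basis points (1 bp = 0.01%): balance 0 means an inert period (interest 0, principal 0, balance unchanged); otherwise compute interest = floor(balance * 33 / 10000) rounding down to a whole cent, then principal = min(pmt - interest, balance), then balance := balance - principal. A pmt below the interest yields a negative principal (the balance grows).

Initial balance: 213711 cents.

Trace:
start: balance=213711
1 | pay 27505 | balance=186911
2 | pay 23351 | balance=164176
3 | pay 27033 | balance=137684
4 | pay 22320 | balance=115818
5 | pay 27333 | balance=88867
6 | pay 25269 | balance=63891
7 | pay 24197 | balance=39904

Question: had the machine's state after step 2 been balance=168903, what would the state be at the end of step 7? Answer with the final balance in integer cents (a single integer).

44710

state after step 2 := balance=168903
3 | pay 27033 | balance=142427
4 | pay 22320 | balance=120577
5 | pay 27333 | balance=93641
6 | pay 25269 | balance=68681
7 | pay 24197 | balance=44710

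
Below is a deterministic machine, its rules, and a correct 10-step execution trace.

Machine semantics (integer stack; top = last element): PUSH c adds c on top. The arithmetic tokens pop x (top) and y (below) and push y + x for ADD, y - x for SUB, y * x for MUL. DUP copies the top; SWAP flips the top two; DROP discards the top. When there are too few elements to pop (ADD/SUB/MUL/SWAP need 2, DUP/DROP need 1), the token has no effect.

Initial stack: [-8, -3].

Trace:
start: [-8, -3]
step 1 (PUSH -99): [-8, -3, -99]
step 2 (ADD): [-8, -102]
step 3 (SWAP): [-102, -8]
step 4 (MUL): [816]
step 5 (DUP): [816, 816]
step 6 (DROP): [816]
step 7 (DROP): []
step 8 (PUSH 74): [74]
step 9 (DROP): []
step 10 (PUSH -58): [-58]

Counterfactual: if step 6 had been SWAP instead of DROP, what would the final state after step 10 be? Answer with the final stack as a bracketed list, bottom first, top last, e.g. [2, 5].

(re-executing from step 6 with the substitution; state before step 6: [816, 816])
step 6 (SWAP): [816, 816]
step 7 (DROP): [816]
step 8 (PUSH 74): [816, 74]
step 9 (DROP): [816]
step 10 (PUSH -58): [816, -58]

[816, -58]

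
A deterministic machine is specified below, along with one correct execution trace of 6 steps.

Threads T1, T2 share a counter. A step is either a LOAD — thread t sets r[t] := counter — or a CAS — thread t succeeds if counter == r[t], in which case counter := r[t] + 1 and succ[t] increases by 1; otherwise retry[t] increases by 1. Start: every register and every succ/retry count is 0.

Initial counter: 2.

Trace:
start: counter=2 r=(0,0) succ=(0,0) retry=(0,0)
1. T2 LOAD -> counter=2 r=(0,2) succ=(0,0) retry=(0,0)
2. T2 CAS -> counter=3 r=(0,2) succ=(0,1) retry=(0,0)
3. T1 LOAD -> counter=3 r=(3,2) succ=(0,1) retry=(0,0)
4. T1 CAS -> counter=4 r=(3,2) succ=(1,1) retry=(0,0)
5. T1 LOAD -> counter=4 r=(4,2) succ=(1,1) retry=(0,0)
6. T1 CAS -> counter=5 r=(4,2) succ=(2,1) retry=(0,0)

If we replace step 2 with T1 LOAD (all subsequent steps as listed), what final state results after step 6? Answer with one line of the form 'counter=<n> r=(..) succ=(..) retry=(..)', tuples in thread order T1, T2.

(re-executing from step 2 with the substitution; state before step 2: counter=2 r=(0,2) succ=(0,0) retry=(0,0))
2. T1 LOAD -> counter=2 r=(2,2) succ=(0,0) retry=(0,0)
3. T1 LOAD -> counter=2 r=(2,2) succ=(0,0) retry=(0,0)
4. T1 CAS -> counter=3 r=(2,2) succ=(1,0) retry=(0,0)
5. T1 LOAD -> counter=3 r=(3,2) succ=(1,0) retry=(0,0)
6. T1 CAS -> counter=4 r=(3,2) succ=(2,0) retry=(0,0)

counter=4 r=(3,2) succ=(2,0) retry=(0,0)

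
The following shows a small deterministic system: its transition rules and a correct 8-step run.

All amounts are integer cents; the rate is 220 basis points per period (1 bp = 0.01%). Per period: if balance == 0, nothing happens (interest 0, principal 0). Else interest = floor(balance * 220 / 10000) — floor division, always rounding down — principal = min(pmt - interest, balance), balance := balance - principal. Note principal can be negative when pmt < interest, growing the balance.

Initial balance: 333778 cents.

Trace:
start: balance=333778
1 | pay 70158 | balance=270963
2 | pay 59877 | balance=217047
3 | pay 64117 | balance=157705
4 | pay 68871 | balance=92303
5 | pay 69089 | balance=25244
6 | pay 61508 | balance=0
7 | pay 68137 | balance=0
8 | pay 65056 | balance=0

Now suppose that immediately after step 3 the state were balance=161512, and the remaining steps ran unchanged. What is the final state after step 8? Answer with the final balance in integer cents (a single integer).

state after step 3 := balance=161512
4 | pay 68871 | balance=96194
5 | pay 69089 | balance=29221
6 | pay 61508 | balance=0
7 | pay 68137 | balance=0
8 | pay 65056 | balance=0

0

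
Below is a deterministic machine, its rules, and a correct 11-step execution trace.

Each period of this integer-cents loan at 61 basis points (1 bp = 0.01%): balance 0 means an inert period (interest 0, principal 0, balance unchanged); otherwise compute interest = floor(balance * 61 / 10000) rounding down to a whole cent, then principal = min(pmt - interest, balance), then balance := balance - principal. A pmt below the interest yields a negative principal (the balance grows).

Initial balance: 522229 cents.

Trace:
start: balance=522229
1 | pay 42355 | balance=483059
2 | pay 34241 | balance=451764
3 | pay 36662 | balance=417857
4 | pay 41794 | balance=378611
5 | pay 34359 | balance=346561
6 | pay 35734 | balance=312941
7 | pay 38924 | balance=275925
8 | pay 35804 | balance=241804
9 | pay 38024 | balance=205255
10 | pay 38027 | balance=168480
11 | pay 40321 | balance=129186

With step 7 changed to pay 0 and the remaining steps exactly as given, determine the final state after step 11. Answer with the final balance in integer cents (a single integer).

169067

(re-executing from step 7 with the substitution; state before step 7: balance=312941)
7 | pay 0 | balance=314849
8 | pay 35804 | balance=280965
9 | pay 38024 | balance=244654
10 | pay 38027 | balance=208119
11 | pay 40321 | balance=169067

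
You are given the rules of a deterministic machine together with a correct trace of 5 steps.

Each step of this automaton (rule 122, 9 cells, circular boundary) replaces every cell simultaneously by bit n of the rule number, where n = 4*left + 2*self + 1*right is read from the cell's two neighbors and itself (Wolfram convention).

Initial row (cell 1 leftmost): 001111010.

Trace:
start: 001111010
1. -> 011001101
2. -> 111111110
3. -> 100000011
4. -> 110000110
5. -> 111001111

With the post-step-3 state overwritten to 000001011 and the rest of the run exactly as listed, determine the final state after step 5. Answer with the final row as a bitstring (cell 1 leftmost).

state after step 3 := 000001011
4. -> 100010111
5. -> 110101100

110101100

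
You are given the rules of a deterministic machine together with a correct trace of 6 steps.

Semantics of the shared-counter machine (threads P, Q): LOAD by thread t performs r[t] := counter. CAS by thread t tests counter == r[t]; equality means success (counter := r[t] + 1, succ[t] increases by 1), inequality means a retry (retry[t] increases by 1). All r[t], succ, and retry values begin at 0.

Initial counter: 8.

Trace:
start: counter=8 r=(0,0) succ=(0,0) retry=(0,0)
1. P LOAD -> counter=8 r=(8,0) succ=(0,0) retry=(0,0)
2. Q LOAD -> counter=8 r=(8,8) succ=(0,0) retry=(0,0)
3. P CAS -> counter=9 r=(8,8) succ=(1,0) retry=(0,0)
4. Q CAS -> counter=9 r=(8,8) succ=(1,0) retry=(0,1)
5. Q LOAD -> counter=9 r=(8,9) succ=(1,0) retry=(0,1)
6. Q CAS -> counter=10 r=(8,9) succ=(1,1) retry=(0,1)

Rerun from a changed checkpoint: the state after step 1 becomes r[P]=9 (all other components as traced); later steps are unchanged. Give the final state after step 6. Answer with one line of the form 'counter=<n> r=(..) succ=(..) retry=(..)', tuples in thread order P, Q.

counter=10 r=(9,9) succ=(0,2) retry=(1,0)

state after step 1 := counter=8 r=(9,0) succ=(0,0) retry=(0,0)
2. Q LOAD -> counter=8 r=(9,8) succ=(0,0) retry=(0,0)
3. P CAS -> counter=8 r=(9,8) succ=(0,0) retry=(1,0)
4. Q CAS -> counter=9 r=(9,8) succ=(0,1) retry=(1,0)
5. Q LOAD -> counter=9 r=(9,9) succ=(0,1) retry=(1,0)
6. Q CAS -> counter=10 r=(9,9) succ=(0,2) retry=(1,0)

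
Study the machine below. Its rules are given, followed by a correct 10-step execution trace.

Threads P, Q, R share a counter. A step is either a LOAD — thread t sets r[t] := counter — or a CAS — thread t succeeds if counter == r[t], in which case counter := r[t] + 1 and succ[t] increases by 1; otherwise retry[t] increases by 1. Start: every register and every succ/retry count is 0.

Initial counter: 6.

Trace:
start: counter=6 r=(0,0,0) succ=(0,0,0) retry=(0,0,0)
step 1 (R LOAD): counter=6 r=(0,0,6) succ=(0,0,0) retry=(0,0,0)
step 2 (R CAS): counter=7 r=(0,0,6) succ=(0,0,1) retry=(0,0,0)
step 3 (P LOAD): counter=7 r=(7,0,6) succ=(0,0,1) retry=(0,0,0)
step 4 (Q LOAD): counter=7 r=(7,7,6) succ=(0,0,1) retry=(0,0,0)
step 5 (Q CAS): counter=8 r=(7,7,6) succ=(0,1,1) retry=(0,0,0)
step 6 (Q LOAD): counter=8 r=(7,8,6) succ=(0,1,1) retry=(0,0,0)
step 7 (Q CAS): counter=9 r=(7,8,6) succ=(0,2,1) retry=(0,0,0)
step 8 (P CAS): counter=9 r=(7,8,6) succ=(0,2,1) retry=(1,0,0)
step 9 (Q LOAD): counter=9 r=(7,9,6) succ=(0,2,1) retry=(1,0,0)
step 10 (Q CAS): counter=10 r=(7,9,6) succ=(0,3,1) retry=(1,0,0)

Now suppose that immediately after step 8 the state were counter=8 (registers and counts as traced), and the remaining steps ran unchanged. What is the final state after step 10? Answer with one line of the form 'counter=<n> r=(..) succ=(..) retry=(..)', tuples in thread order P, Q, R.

counter=9 r=(7,8,6) succ=(0,3,1) retry=(1,0,0)

state after step 8 := counter=8 r=(7,8,6) succ=(0,2,1) retry=(1,0,0)
step 9 (Q LOAD): counter=8 r=(7,8,6) succ=(0,2,1) retry=(1,0,0)
step 10 (Q CAS): counter=9 r=(7,8,6) succ=(0,3,1) retry=(1,0,0)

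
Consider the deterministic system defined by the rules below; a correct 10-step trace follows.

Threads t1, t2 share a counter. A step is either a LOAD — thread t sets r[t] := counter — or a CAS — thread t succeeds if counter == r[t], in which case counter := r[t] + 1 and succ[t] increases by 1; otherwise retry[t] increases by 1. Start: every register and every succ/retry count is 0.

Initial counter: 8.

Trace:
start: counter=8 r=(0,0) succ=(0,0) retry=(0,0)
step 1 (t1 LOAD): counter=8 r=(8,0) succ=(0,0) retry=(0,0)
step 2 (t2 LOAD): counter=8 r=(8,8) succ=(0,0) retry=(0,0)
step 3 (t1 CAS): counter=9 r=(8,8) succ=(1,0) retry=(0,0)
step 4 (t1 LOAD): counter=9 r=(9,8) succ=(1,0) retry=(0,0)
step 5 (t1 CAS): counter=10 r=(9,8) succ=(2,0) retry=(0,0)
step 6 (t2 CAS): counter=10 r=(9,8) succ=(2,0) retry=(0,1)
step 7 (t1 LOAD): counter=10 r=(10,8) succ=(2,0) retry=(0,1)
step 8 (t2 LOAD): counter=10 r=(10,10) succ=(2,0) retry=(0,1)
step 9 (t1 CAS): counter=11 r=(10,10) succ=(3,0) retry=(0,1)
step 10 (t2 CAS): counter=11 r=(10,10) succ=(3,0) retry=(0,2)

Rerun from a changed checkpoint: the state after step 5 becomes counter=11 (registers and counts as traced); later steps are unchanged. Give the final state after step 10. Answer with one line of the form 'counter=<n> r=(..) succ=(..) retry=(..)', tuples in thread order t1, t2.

state after step 5 := counter=11 r=(9,8) succ=(2,0) retry=(0,0)
step 6 (t2 CAS): counter=11 r=(9,8) succ=(2,0) retry=(0,1)
step 7 (t1 LOAD): counter=11 r=(11,8) succ=(2,0) retry=(0,1)
step 8 (t2 LOAD): counter=11 r=(11,11) succ=(2,0) retry=(0,1)
step 9 (t1 CAS): counter=12 r=(11,11) succ=(3,0) retry=(0,1)
step 10 (t2 CAS): counter=12 r=(11,11) succ=(3,0) retry=(0,2)

counter=12 r=(11,11) succ=(3,0) retry=(0,2)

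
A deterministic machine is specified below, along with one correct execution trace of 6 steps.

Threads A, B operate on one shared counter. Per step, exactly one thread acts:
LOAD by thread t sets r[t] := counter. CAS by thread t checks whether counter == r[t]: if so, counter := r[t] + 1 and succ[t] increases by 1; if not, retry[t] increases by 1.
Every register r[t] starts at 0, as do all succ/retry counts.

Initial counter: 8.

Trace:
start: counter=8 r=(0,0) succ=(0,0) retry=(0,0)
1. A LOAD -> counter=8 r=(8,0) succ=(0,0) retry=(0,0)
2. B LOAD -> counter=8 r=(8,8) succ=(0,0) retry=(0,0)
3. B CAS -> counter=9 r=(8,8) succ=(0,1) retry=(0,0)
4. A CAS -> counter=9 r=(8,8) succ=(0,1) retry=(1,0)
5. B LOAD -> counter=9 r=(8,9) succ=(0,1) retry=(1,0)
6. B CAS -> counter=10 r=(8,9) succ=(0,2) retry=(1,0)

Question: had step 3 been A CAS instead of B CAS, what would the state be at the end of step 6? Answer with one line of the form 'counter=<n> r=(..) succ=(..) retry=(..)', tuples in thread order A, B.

(re-executing from step 3 with the substitution; state before step 3: counter=8 r=(8,8) succ=(0,0) retry=(0,0))
3. A CAS -> counter=9 r=(8,8) succ=(1,0) retry=(0,0)
4. A CAS -> counter=9 r=(8,8) succ=(1,0) retry=(1,0)
5. B LOAD -> counter=9 r=(8,9) succ=(1,0) retry=(1,0)
6. B CAS -> counter=10 r=(8,9) succ=(1,1) retry=(1,0)

counter=10 r=(8,9) succ=(1,1) retry=(1,0)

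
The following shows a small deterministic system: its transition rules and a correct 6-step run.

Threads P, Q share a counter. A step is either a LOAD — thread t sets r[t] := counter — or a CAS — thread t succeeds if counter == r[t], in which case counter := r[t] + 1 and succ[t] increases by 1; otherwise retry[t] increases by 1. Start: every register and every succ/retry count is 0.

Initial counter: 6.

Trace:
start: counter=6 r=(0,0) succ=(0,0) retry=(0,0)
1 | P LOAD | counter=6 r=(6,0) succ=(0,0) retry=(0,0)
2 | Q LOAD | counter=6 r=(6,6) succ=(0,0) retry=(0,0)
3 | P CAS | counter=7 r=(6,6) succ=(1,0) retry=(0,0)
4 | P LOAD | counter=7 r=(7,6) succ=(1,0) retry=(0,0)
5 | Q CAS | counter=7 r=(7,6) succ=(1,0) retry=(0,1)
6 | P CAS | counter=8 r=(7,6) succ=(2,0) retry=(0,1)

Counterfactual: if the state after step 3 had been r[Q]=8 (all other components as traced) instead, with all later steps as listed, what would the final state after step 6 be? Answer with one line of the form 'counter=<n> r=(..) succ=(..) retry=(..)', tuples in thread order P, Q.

counter=8 r=(7,8) succ=(2,0) retry=(0,1)

state after step 3 := counter=7 r=(6,8) succ=(1,0) retry=(0,0)
4 | P LOAD | counter=7 r=(7,8) succ=(1,0) retry=(0,0)
5 | Q CAS | counter=7 r=(7,8) succ=(1,0) retry=(0,1)
6 | P CAS | counter=8 r=(7,8) succ=(2,0) retry=(0,1)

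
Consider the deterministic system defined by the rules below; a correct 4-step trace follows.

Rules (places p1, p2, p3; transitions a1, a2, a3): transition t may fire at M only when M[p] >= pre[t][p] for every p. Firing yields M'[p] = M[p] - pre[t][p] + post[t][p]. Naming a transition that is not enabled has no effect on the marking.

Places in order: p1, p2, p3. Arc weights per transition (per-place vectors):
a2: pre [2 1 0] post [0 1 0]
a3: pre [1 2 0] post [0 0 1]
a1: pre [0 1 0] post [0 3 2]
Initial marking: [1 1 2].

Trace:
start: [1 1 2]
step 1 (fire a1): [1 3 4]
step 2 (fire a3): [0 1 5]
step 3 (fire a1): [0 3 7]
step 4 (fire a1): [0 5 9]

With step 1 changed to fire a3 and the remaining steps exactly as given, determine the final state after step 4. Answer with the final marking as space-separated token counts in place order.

1 5 6

(re-executing from step 1 with the substitution; state before step 1: [1 1 2])
step 1 (fire a3): [1 1 2]
step 2 (fire a3): [1 1 2]
step 3 (fire a1): [1 3 4]
step 4 (fire a1): [1 5 6]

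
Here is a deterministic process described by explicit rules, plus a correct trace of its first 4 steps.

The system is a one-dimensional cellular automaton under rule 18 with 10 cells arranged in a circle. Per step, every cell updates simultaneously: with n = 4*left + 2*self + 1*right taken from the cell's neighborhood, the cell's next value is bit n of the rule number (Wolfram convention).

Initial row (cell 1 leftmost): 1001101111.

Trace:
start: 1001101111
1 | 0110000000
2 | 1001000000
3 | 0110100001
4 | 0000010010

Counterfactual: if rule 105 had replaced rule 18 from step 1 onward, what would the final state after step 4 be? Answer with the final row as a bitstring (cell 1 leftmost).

(re-executing steps 1..4 under rule 105; state before step 1: 1001101111)
1 | 1001111000
2 | 0001001010
3 | 1100000100
4 | 1101110000

1101110000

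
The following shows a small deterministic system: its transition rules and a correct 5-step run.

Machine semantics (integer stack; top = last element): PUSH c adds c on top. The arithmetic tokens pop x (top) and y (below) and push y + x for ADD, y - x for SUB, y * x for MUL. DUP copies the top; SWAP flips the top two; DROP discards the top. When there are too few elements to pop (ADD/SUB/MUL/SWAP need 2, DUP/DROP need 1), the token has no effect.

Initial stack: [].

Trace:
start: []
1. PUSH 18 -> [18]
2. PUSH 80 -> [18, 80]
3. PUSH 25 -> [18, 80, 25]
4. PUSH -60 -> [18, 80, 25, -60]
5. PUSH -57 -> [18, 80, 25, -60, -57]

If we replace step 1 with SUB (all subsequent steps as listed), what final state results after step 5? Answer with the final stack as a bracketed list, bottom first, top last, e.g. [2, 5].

[80, 25, -60, -57]

(re-executing from step 1 with the substitution; state before step 1: [])
1. SUB -> []
2. PUSH 80 -> [80]
3. PUSH 25 -> [80, 25]
4. PUSH -60 -> [80, 25, -60]
5. PUSH -57 -> [80, 25, -60, -57]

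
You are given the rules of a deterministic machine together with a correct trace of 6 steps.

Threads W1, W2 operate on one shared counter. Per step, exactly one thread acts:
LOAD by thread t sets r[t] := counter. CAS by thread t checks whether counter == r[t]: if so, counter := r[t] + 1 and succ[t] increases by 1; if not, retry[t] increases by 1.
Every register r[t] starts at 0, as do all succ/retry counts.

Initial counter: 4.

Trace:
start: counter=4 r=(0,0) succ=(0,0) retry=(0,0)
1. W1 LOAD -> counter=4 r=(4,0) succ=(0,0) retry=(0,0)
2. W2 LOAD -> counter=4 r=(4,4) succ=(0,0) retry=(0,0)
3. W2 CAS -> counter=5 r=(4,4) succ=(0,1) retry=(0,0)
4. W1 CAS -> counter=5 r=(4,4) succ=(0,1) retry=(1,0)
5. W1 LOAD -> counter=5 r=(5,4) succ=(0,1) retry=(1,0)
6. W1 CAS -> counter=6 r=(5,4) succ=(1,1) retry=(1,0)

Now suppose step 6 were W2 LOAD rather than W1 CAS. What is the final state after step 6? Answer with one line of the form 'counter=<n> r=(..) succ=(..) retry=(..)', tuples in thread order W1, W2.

counter=5 r=(5,5) succ=(0,1) retry=(1,0)

(re-executing from step 6 with the substitution; state before step 6: counter=5 r=(5,4) succ=(0,1) retry=(1,0))
6. W2 LOAD -> counter=5 r=(5,5) succ=(0,1) retry=(1,0)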